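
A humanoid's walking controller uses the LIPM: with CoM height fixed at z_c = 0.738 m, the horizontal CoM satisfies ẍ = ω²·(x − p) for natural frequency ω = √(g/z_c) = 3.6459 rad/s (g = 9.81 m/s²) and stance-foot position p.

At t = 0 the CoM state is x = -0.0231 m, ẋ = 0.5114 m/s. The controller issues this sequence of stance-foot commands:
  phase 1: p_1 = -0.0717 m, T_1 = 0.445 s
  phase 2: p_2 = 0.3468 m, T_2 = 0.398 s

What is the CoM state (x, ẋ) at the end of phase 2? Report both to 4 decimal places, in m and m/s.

phase 1: p=-0.0717, T=0.445, ωT=1.622426, cosh=2.631390, sinh=2.433971; start (x,ẋ)=(-0.023100, 0.511400) → end (x,ẋ)=(0.397592, 1.776970)
phase 2: p=0.3468, T=0.398, ωT=1.451068, cosh=2.250995, sinh=2.016675; start (x,ẋ)=(0.397592, 1.776970) → end (x,ẋ)=(1.444037, 4.373403)

x = 1.4440, ẋ = 4.3734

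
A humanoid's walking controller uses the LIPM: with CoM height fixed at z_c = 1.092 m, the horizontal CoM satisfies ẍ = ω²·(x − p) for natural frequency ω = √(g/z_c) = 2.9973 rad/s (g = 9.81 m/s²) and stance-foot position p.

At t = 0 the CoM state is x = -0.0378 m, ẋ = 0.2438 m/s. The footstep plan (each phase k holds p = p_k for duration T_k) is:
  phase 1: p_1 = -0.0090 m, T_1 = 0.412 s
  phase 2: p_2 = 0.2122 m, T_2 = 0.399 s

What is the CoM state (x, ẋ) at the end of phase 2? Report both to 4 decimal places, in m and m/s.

x = 0.1068, ẋ = -0.0863

phase 1: p=-0.0090, T=0.412, ωT=1.234888, cosh=1.864430, sinh=1.573562; start (x,ẋ)=(-0.037800, 0.243800) → end (x,ẋ)=(0.065298, 0.318715)
phase 2: p=0.2122, T=0.399, ωT=1.195923, cosh=1.804516, sinh=1.502091; start (x,ẋ)=(0.065298, 0.318715) → end (x,ẋ)=(0.106836, -0.086260)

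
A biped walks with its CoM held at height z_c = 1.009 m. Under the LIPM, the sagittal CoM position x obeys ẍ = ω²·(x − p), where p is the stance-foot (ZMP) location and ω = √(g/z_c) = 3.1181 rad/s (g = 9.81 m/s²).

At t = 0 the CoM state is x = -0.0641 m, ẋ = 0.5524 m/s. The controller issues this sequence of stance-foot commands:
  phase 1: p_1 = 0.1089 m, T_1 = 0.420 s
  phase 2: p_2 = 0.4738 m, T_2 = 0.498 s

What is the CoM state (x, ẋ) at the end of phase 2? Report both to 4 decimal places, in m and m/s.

x = -0.4004, ẋ = -2.4228

phase 1: p=0.1089, T=0.420, ωT=1.309602, cosh=1.987313, sinh=1.717386; start (x,ẋ)=(-0.064100, 0.552400) → end (x,ẋ)=(0.069345, 0.171380)
phase 2: p=0.4738, T=0.498, ωT=1.552814, cosh=2.468199, sinh=2.256547; start (x,ẋ)=(0.069345, 0.171380) → end (x,ẋ)=(-0.400448, -2.422798)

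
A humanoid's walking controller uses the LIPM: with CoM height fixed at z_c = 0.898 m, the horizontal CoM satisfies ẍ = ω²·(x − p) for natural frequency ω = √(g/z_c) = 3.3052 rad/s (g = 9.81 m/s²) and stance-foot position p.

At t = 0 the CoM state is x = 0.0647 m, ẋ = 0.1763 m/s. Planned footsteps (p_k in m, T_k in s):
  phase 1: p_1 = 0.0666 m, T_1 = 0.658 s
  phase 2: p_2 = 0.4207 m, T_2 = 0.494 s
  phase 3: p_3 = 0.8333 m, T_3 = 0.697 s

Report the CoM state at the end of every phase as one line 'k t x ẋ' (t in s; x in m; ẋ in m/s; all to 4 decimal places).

phase 1: p=0.0666, T=0.658, ωT=2.174822, cosh=4.457122, sinh=4.343493; start (x,ẋ)=(0.064700, 0.176300) → end (x,ẋ)=(0.289814, 0.758514)
phase 2: p=0.4207, T=0.494, ωT=1.632769, cosh=2.656707, sinh=2.461319; start (x,ẋ)=(0.289814, 0.758514) → end (x,ẋ)=(0.637826, 0.950374)
phase 3: p=0.8333, T=0.697, ωT=2.303724, cosh=5.055643, sinh=4.955757; start (x,ẋ)=(0.637826, 0.950374) → end (x,ẋ)=(1.270024, 1.602925)

1 0.6580 0.2898 0.7585
2 1.1520 0.6378 0.9504
3 1.8490 1.2700 1.6029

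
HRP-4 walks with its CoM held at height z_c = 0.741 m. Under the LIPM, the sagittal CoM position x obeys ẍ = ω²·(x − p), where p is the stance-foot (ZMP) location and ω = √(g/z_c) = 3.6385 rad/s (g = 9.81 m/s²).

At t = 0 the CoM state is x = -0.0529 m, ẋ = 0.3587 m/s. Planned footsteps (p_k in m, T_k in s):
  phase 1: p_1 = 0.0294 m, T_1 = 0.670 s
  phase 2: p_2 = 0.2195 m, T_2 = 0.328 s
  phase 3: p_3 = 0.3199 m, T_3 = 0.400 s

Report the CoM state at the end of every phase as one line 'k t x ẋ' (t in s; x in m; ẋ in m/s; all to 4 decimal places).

1 0.6700 0.1147 0.3679
2 0.9980 0.1822 0.0915
3 1.3980 0.0597 -0.8084

phase 1: p=0.0294, T=0.670, ωT=2.437795, cosh=5.767562, sinh=5.680209; start (x,ẋ)=(-0.052900, 0.358700) → end (x,ẋ)=(0.114711, 0.367894)
phase 2: p=0.2195, T=0.328, ωT=1.193428, cosh=1.800774, sinh=1.497594; start (x,ẋ)=(0.114711, 0.367894) → end (x,ẋ)=(0.182222, 0.091498)
phase 3: p=0.3199, T=0.400, ωT=1.455400, cosh=2.259752, sinh=2.026445; start (x,ẋ)=(0.182222, 0.091498) → end (x,ẋ)=(0.059741, -0.808368)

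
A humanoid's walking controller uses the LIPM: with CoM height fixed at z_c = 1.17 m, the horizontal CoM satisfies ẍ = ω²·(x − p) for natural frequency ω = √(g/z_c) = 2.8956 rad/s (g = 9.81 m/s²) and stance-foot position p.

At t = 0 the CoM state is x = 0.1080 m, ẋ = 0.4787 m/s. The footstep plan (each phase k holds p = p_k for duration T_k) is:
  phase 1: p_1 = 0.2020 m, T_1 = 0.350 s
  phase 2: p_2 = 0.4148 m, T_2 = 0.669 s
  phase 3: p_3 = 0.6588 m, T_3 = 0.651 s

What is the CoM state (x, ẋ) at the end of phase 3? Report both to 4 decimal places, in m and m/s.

x = -0.5393, ẋ = -3.3424

phase 1: p=0.2020, T=0.350, ωT=1.013460, cosh=1.559039, sinh=1.196078; start (x,ẋ)=(0.108000, 0.478700) → end (x,ẋ)=(0.253186, 0.420756)
phase 2: p=0.4148, T=0.669, ωT=1.937156, cosh=3.541552, sinh=3.397439; start (x,ẋ)=(0.253186, 0.420756) → end (x,ẋ)=(0.336112, -0.099772)
phase 3: p=0.6588, T=0.651, ωT=1.885036, cosh=3.369206, sinh=3.217383; start (x,ẋ)=(0.336112, -0.099772) → end (x,ẋ)=(-0.539262, -3.342396)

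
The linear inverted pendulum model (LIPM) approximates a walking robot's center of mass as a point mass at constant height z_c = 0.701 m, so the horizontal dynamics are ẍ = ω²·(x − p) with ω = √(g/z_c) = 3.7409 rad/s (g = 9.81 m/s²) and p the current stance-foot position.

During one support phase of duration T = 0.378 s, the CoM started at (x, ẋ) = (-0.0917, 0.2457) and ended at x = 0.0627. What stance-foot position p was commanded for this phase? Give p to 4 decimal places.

ωT = 3.7409·0.378 = 1.414060; cosh(ωT) = 2.177887, sinh(ωT) = 1.934733
x(T) = p + (x₀−p)·cosh(ωT) + (ẋ₀/ω)·sinh(ωT) ⇒ p·(1 − cosh) = x(T) − x₀·cosh − (ẋ₀/ω)·sinh
numerator   = 0.0627 − (-0.0917)·2.177887 − (0.2457/3.7409)·1.934733 = 0.135340
denominator = 1 − 2.177887 = -1.177887
p = 0.135340 / -1.177887 = -0.1149

p = -0.1149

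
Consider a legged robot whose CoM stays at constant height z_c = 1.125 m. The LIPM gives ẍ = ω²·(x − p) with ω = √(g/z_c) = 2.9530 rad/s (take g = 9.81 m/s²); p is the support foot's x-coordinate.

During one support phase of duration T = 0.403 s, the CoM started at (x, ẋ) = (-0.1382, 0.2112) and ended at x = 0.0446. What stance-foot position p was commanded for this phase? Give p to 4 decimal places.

ωT = 2.9530·0.403 = 1.190059; cosh(ωT) = 1.795739, sinh(ωT) = 1.491536
x(T) = p + (x₀−p)·cosh(ωT) + (ẋ₀/ω)·sinh(ωT) ⇒ p·(1 − cosh) = x(T) − x₀·cosh − (ẋ₀/ω)·sinh
numerator   = 0.0446 − (-0.1382)·1.795739 − (0.2112/2.9530)·1.491536 = 0.186096
denominator = 1 − 1.795739 = -0.795739
p = 0.186096 / -0.795739 = -0.2339

p = -0.2339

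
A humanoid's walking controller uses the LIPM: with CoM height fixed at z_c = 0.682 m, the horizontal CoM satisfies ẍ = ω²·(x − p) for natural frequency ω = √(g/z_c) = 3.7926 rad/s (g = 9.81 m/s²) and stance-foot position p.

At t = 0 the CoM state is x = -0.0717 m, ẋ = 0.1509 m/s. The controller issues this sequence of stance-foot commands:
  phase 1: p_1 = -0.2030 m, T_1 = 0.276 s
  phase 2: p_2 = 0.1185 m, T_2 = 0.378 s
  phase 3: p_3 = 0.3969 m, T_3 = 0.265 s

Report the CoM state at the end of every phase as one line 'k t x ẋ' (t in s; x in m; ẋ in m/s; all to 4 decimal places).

1 0.2760 0.0567 0.8632
2 0.6540 0.4317 1.4496
3 0.9190 0.9030 2.4017

phase 1: p=-0.2030, T=0.276, ωT=1.046758, cosh=1.599737, sinh=1.248663; start (x,ẋ)=(-0.071700, 0.150900) → end (x,ẋ)=(0.056727, 0.863195)
phase 2: p=0.1185, T=0.378, ωT=1.433603, cosh=2.216115, sinh=1.977667; start (x,ẋ)=(0.056727, 0.863195) → end (x,ẋ)=(0.431721, 1.449614)
phase 3: p=0.3969, T=0.265, ωT=1.005039, cosh=1.549022, sinh=1.182992; start (x,ẋ)=(0.431721, 1.449614) → end (x,ẋ)=(0.903004, 2.401713)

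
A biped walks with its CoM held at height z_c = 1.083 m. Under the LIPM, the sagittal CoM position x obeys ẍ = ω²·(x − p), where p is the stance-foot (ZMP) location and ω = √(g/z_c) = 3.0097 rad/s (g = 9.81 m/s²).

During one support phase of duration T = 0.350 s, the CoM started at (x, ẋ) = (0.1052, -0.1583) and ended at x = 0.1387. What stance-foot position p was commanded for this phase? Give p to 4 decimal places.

p = -0.0588

ωT = 3.0097·0.350 = 1.053395; cosh(ωT) = 1.608061, sinh(ωT) = 1.259309
x(T) = p + (x₀−p)·cosh(ωT) + (ẋ₀/ω)·sinh(ωT) ⇒ p·(1 − cosh) = x(T) − x₀·cosh − (ẋ₀/ω)·sinh
numerator   = 0.1387 − (0.1052)·1.608061 − (-0.1583/3.0097)·1.259309 = 0.035767
denominator = 1 − 1.608061 = -0.608061
p = 0.035767 / -0.608061 = -0.0588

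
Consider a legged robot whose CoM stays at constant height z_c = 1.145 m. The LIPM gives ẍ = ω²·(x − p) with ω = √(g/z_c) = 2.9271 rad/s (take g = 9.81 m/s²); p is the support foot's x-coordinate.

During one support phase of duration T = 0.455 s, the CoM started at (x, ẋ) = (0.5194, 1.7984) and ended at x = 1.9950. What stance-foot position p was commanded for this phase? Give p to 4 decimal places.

ωT = 2.9271·0.455 = 1.331830; cosh(ωT) = 2.025982, sinh(ωT) = 1.761989
x(T) = p + (x₀−p)·cosh(ωT) + (ẋ₀/ω)·sinh(ωT) ⇒ p·(1 − cosh) = x(T) − x₀·cosh − (ẋ₀/ω)·sinh
numerator   = 1.9950 − (0.5194)·2.025982 − (1.7984/2.9271)·1.761989 = -0.139855
denominator = 1 − 2.025982 = -1.025982
p = -0.139855 / -1.025982 = 0.1363

p = 0.1363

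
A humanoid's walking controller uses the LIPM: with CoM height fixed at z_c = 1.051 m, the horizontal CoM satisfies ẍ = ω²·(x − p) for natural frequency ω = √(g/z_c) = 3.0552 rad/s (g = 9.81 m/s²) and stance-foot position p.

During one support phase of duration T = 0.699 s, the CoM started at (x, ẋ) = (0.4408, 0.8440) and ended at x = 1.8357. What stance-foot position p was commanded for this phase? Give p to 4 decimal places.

p = 0.3671

ωT = 3.0552·0.699 = 2.135585; cosh(ωT) = 4.290085, sinh(ωT) = 4.171909
x(T) = p + (x₀−p)·cosh(ωT) + (ẋ₀/ω)·sinh(ωT) ⇒ p·(1 − cosh) = x(T) − x₀·cosh − (ẋ₀/ω)·sinh
numerator   = 1.8357 − (0.4408)·4.290085 − (0.8440/3.0552)·4.171909 = -1.207861
denominator = 1 − 4.290085 = -3.290085
p = -1.207861 / -3.290085 = 0.3671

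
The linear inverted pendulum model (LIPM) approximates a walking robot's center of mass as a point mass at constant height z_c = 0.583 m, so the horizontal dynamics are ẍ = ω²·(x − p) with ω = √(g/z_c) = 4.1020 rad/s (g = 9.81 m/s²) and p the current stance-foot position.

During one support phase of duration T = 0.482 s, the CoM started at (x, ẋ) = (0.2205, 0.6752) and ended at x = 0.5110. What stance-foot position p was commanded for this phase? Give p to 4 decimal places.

ωT = 4.1020·0.482 = 1.977164; cosh(ωT) = 3.680347, sinh(ωT) = 3.541885
x(T) = p + (x₀−p)·cosh(ωT) + (ẋ₀/ω)·sinh(ωT) ⇒ p·(1 − cosh) = x(T) − x₀·cosh − (ẋ₀/ω)·sinh
numerator   = 0.5110 − (0.2205)·3.680347 − (0.6752/4.1020)·3.541885 = -0.883520
denominator = 1 − 3.680347 = -2.680347
p = -0.883520 / -2.680347 = 0.3296

p = 0.3296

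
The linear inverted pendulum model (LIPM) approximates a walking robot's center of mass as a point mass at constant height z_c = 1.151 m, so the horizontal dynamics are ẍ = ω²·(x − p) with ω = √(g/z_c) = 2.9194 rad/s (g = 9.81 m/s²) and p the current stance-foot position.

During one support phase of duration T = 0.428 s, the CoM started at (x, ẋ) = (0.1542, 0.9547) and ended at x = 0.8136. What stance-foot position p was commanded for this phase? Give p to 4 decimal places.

p = 0.0012

ωT = 2.9194·0.428 = 1.249503; cosh(ωT) = 1.887628, sinh(ωT) = 1.600981
x(T) = p + (x₀−p)·cosh(ωT) + (ẋ₀/ω)·sinh(ωT) ⇒ p·(1 − cosh) = x(T) − x₀·cosh − (ẋ₀/ω)·sinh
numerator   = 0.8136 − (0.1542)·1.887628 − (0.9547/2.9194)·1.600981 = -0.001024
denominator = 1 − 1.887628 = -0.887628
p = -0.001024 / -0.887628 = 0.0012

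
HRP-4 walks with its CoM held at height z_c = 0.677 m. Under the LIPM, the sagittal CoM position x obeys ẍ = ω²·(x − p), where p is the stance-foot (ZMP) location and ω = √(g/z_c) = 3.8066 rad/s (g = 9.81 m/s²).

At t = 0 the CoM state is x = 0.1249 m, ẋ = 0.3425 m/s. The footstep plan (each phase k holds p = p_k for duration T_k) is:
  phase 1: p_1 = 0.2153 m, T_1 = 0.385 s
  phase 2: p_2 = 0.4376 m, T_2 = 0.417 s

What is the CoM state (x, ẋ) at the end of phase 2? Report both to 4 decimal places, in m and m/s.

x = -0.1375, ẋ = -1.9837

phase 1: p=0.2153, T=0.385, ωT=1.465541, cosh=2.280419, sinh=2.049466; start (x,ẋ)=(0.124900, 0.342500) → end (x,ẋ)=(0.193551, 0.075788)
phase 2: p=0.4376, T=0.417, ωT=1.587352, cosh=2.547624, sinh=2.343158; start (x,ẋ)=(0.193551, 0.075788) → end (x,ẋ)=(-0.137492, -1.983703)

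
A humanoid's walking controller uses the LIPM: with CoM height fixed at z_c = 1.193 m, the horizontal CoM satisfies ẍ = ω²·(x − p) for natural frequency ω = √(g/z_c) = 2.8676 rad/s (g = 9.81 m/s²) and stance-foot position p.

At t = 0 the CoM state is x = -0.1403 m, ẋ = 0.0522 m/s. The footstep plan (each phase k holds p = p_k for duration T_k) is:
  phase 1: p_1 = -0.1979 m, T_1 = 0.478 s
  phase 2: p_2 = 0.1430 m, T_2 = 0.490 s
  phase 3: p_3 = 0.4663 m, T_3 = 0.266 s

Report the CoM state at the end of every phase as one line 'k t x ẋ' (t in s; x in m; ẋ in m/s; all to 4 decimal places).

1 0.4780 -0.0436 0.4137
2 0.9680 0.0160 -0.1312
3 1.2340 -0.1598 -1.2545

phase 1: p=-0.1979, T=0.478, ωT=1.370713, cosh=2.096041, sinh=1.842115; start (x,ẋ)=(-0.140300, 0.052200) → end (x,ẋ)=(-0.043635, 0.413682)
phase 2: p=0.1430, T=0.490, ωT=1.405124, cosh=2.160684, sinh=1.915348; start (x,ẋ)=(-0.043635, 0.413682) → end (x,ẋ)=(0.016050, -0.131248)
phase 3: p=0.4663, T=0.266, ωT=0.762782, cosh=1.305300, sinh=0.838932; start (x,ẋ)=(0.016050, -0.131248) → end (x,ẋ)=(-0.159809, -1.254495)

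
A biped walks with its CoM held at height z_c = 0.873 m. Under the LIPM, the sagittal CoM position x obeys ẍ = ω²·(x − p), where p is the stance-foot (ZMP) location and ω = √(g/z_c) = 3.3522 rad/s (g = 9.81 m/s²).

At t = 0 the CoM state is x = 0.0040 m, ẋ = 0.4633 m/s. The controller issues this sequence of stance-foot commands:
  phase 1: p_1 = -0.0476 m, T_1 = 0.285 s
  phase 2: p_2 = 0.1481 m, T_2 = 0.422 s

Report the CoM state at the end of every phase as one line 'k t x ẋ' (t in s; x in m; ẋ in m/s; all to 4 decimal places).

1 0.2850 0.1825 0.8829
2 0.7070 0.7329 2.1468

phase 1: p=-0.0476, T=0.285, ωT=0.955377, cosh=1.492159, sinh=1.107492; start (x,ẋ)=(0.004000, 0.463300) → end (x,ẋ)=(0.182459, 0.882884)
phase 2: p=0.1481, T=0.422, ωT=1.414628, cosh=2.178986, sinh=1.935971; start (x,ẋ)=(0.182459, 0.882884) → end (x,ẋ)=(0.732854, 2.146776)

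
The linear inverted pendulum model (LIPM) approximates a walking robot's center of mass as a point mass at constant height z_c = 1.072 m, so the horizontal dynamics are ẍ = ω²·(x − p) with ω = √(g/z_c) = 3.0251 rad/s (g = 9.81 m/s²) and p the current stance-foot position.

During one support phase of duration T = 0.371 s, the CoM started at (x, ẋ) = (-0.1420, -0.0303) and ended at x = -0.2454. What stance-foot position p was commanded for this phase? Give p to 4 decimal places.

p = -0.0137

ωT = 3.0251·0.371 = 1.122312; cosh(ωT) = 1.698737, sinh(ωT) = 1.373211
x(T) = p + (x₀−p)·cosh(ωT) + (ẋ₀/ω)·sinh(ωT) ⇒ p·(1 − cosh) = x(T) − x₀·cosh − (ẋ₀/ω)·sinh
numerator   = -0.2454 − (-0.1420)·1.698737 − (-0.0303/3.0251)·1.373211 = 0.009575
denominator = 1 − 1.698737 = -0.698737
p = 0.009575 / -0.698737 = -0.0137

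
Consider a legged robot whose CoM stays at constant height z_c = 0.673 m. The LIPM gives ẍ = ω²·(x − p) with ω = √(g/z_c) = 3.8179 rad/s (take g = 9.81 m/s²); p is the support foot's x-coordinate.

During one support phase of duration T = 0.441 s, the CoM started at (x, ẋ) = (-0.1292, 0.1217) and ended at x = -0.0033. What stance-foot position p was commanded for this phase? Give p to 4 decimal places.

ωT = 3.8179·0.441 = 1.683694; cosh(ωT) = 2.785550, sinh(ωT) = 2.599863
x(T) = p + (x₀−p)·cosh(ωT) + (ẋ₀/ω)·sinh(ωT) ⇒ p·(1 − cosh) = x(T) − x₀·cosh − (ẋ₀/ω)·sinh
numerator   = -0.0033 − (-0.1292)·2.785550 − (0.1217/3.8179)·2.599863 = 0.273719
denominator = 1 − 2.785550 = -1.785550
p = 0.273719 / -1.785550 = -0.1533

p = -0.1533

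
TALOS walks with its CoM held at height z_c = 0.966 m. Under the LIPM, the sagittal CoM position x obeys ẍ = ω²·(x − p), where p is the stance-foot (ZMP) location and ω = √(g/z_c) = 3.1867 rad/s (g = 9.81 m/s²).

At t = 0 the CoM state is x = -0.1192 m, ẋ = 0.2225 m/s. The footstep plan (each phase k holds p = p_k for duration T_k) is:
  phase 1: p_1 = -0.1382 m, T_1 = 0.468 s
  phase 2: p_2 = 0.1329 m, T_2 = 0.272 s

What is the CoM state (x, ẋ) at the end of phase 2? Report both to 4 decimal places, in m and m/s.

phase 1: p=-0.1382, T=0.468, ωT=1.491376, cosh=2.334133, sinh=2.109070; start (x,ẋ)=(-0.119200, 0.222500) → end (x,ẋ)=(0.053407, 0.647043)
phase 2: p=0.1329, T=0.272, ωT=0.866782, cosh=1.399772, sinh=0.979471; start (x,ẋ)=(0.053407, 0.647043) → end (x,ẋ)=(0.220504, 0.657593)

x = 0.2205, ẋ = 0.6576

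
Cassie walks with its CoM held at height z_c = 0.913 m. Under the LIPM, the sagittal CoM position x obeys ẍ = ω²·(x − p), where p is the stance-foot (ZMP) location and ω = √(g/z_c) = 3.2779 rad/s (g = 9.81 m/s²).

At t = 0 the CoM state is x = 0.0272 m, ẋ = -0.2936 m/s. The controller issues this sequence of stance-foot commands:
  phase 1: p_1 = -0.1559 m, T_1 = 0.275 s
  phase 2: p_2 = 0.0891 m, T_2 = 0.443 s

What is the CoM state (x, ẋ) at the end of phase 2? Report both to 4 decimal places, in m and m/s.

phase 1: p=-0.1559, T=0.275, ωT=0.901423, cosh=1.434548, sinh=1.028556; start (x,ẋ)=(0.027200, -0.293600) → end (x,ẋ)=(0.014638, 0.196139)
phase 2: p=0.0891, T=0.443, ωT=1.452110, cosh=2.253097, sinh=2.019021; start (x,ẋ)=(0.014638, 0.196139) → end (x,ẋ)=(0.042143, -0.050877)

x = 0.0421, ẋ = -0.0509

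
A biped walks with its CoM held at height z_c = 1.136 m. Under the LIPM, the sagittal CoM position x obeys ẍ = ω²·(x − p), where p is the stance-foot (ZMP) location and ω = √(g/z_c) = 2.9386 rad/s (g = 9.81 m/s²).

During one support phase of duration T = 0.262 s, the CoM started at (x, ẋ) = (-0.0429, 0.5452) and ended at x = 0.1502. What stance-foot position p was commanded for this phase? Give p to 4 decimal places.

p = -0.1576

ωT = 2.9386·0.262 = 0.769913; cosh(ωT) = 1.311316, sinh(ωT) = 0.848263
x(T) = p + (x₀−p)·cosh(ωT) + (ẋ₀/ω)·sinh(ωT) ⇒ p·(1 − cosh) = x(T) − x₀·cosh − (ẋ₀/ω)·sinh
numerator   = 0.1502 − (-0.0429)·1.311316 − (0.5452/2.9386)·0.848263 = 0.049077
denominator = 1 − 1.311316 = -0.311316
p = 0.049077 / -0.311316 = -0.1576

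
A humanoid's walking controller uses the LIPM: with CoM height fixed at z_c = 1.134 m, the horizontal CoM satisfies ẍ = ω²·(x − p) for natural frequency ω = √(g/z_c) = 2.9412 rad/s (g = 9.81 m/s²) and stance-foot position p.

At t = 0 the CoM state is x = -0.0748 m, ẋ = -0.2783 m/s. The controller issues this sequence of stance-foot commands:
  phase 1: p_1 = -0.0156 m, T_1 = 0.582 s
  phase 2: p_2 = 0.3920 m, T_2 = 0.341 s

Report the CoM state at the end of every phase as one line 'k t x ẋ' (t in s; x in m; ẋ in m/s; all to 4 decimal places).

phase 1: p=-0.0156, T=0.582, ωT=1.711778, cosh=2.859674, sinh=2.679129; start (x,ẋ)=(-0.074800, -0.278300) → end (x,ẋ)=(-0.438395, -1.262335)
phase 2: p=0.3920, T=0.341, ωT=1.002949, cosh=1.546553, sinh=1.179757; start (x,ẋ)=(-0.438395, -1.262335) → end (x,ẋ)=(-1.398591, -4.833658)

1 0.5820 -0.4384 -1.2623
2 0.9230 -1.3986 -4.8337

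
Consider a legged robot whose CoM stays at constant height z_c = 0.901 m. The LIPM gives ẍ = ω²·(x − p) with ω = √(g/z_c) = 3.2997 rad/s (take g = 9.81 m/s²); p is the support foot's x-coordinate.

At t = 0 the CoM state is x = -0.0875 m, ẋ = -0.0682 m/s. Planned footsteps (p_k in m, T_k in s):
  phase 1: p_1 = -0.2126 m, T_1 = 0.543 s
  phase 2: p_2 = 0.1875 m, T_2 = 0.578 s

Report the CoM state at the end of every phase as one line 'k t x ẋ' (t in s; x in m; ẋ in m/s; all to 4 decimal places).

phase 1: p=-0.2126, T=0.543, ωT=1.791737, cosh=3.083268, sinh=2.916598; start (x,ẋ)=(-0.087500, -0.068200) → end (x,ẋ)=(0.112835, 0.993671)
phase 2: p=0.1875, T=0.578, ωT=1.907227, cosh=3.441439, sinh=3.292947; start (x,ẋ)=(0.112835, 0.993671) → end (x,ẋ)=(0.922182, 2.608367)

1 0.5430 0.1128 0.9937
2 1.1210 0.9222 2.6084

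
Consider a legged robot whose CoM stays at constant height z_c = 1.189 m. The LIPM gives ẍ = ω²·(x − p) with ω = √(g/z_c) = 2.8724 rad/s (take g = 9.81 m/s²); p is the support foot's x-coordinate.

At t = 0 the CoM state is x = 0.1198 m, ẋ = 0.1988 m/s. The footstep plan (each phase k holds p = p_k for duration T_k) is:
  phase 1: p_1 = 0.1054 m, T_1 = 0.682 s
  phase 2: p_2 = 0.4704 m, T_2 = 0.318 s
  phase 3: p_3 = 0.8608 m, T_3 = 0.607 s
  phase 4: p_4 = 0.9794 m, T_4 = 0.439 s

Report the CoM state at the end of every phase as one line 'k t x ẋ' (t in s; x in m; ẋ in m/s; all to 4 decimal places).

phase 1: p=0.1054, T=0.682, ωT=1.958977, cosh=3.616535, sinh=3.475532; start (x,ẋ)=(0.119800, 0.198800) → end (x,ẋ)=(0.398021, 0.862724)
phase 2: p=0.4704, T=0.318, ωT=0.913423, cosh=1.446995, sinh=1.045846; start (x,ẋ)=(0.398021, 0.862724) → end (x,ẋ)=(0.679788, 1.030925)
phase 3: p=0.8608, T=0.607, ωT=1.743547, cosh=2.946243, sinh=2.771344; start (x,ẋ)=(0.679788, 1.030925) → end (x,ẋ)=(1.322148, 1.596422)
phase 4: p=0.9794, T=0.439, ωT=1.260984, cosh=1.906133, sinh=1.622758; start (x,ẋ)=(1.322148, 1.596422) → end (x,ẋ)=(2.534620, 4.640615)

1 0.6820 0.3980 0.8627
2 1.0000 0.6798 1.0309
3 1.6070 1.3221 1.5964
4 2.0460 2.5346 4.6406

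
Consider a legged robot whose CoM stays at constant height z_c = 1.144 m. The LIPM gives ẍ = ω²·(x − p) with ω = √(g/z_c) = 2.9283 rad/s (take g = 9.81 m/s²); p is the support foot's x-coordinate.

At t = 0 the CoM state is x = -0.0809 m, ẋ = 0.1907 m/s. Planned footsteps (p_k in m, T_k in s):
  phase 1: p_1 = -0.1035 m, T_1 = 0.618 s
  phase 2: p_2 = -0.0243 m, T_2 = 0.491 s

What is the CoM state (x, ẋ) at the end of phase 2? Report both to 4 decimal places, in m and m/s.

x = 0.9271, ẋ = 2.8458

phase 1: p=-0.1035, T=0.618, ωT=1.809689, cosh=3.136127, sinh=2.972422; start (x,ẋ)=(-0.080900, 0.190700) → end (x,ẋ)=(0.160950, 0.794773)
phase 2: p=-0.0243, T=0.491, ωT=1.437795, cosh=2.224426, sinh=1.986975; start (x,ẋ)=(0.160950, 0.794773) → end (x,ẋ)=(0.927062, 2.845783)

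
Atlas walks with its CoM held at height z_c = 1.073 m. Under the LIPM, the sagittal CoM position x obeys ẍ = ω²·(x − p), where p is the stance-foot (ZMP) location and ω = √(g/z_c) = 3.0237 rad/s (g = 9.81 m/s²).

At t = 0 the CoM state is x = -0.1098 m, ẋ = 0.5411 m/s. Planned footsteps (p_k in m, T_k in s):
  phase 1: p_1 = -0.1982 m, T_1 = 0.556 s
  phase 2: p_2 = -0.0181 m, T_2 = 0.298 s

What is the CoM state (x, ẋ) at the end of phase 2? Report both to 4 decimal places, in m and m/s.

x = 1.4883, ẋ = 4.7967

phase 1: p=-0.1982, T=0.556, ωT=1.681177, cosh=2.779015, sinh=2.592861; start (x,ẋ)=(-0.109800, 0.541100) → end (x,ẋ)=(0.511465, 2.196784)
phase 2: p=-0.0181, T=0.298, ωT=0.901063, cosh=1.434178, sinh=1.028040; start (x,ẋ)=(0.511465, 2.196784) → end (x,ẋ)=(1.488284, 4.796724)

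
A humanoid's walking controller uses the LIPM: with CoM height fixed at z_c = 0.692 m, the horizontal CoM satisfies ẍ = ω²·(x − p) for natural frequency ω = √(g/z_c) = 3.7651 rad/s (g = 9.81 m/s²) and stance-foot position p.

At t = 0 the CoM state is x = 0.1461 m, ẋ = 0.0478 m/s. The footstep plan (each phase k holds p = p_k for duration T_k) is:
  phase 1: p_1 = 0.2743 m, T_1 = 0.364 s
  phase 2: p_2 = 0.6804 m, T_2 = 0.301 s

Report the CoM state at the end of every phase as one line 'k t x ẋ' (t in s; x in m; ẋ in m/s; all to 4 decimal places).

phase 1: p=0.2743, T=0.364, ωT=1.370496, cosh=2.095643, sinh=1.841662; start (x,ẋ)=(0.146100, 0.047800) → end (x,ẋ)=(0.029020, -0.788772)
phase 2: p=0.6804, T=0.301, ωT=1.133295, cosh=1.713922, sinh=1.391952; start (x,ẋ)=(0.029020, -0.788772) → end (x,ẋ)=(-0.727623, -4.765674)

1 0.3640 0.0290 -0.7888
2 0.6650 -0.7276 -4.7657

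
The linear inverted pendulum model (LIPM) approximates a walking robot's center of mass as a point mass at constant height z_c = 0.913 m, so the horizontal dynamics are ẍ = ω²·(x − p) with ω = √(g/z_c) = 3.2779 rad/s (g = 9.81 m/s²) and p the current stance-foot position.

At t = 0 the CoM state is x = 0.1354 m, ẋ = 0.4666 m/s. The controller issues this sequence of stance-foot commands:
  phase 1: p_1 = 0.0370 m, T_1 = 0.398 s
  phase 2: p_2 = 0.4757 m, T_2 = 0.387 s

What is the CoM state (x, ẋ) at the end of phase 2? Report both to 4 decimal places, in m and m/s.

x = 1.2101, ẋ = 2.8228

phase 1: p=0.0370, T=0.398, ωT=1.304604, cosh=1.978755, sinh=1.707475; start (x,ẋ)=(0.135400, 0.466600) → end (x,ẋ)=(0.474764, 1.474025)
phase 2: p=0.4757, T=0.387, ωT=1.268547, cosh=1.918462, sinh=1.637222; start (x,ẋ)=(0.474764, 1.474025) → end (x,ẋ)=(1.210139, 2.822837)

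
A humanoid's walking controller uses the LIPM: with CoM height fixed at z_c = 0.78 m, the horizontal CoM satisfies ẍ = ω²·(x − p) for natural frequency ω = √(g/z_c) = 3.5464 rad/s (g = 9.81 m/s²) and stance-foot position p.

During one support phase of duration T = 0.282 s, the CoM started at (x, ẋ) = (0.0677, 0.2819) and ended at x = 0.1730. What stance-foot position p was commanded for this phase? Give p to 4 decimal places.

ωT = 3.5464·0.282 = 1.000085; cosh(ωT) = 1.543180, sinh(ωT) = 1.175332
x(T) = p + (x₀−p)·cosh(ωT) + (ẋ₀/ω)·sinh(ωT) ⇒ p·(1 − cosh) = x(T) − x₀·cosh − (ẋ₀/ω)·sinh
numerator   = 0.1730 − (0.0677)·1.543180 − (0.2819/3.5464)·1.175332 = -0.024899
denominator = 1 − 1.543180 = -0.543180
p = -0.024899 / -0.543180 = 0.0458

p = 0.0458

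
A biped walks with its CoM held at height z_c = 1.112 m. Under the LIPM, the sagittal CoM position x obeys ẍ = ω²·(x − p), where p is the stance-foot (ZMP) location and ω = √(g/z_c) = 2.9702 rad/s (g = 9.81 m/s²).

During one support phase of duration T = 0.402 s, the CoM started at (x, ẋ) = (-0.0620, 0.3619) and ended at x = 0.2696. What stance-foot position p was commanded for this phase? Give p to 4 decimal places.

ωT = 2.9702·0.402 = 1.194020; cosh(ωT) = 1.801662, sinh(ωT) = 1.498661
x(T) = p + (x₀−p)·cosh(ωT) + (ẋ₀/ω)·sinh(ωT) ⇒ p·(1 − cosh) = x(T) − x₀·cosh − (ẋ₀/ω)·sinh
numerator   = 0.2696 − (-0.0620)·1.801662 − (0.3619/2.9702)·1.498661 = 0.198701
denominator = 1 − 1.801662 = -0.801662
p = 0.198701 / -0.801662 = -0.2479

p = -0.2479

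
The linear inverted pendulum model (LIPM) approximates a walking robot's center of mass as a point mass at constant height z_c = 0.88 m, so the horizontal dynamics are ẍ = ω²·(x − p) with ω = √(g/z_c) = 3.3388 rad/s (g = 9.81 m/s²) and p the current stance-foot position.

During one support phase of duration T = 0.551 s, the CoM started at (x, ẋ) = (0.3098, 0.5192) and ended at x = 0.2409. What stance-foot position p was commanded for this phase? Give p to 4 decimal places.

ωT = 3.3388·0.551 = 1.839679; cosh(ωT) = 3.226692, sinh(ωT) = 3.067824
x(T) = p + (x₀−p)·cosh(ωT) + (ẋ₀/ω)·sinh(ωT) ⇒ p·(1 − cosh) = x(T) − x₀·cosh − (ẋ₀/ω)·sinh
numerator   = 0.2409 − (0.3098)·3.226692 − (0.5192/3.3388)·3.067824 = -1.235791
denominator = 1 − 3.226692 = -2.226692
p = -1.235791 / -2.226692 = 0.5550

p = 0.5550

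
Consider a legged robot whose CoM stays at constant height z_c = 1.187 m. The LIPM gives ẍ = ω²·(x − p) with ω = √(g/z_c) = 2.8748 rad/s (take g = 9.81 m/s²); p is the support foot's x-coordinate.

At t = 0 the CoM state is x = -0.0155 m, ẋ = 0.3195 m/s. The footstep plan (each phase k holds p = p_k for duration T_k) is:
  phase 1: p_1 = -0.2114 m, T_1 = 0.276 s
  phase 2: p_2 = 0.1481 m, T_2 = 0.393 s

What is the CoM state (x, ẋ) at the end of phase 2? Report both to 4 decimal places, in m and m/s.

x = 0.5904, ẋ = 1.5699

phase 1: p=-0.2114, T=0.276, ωT=0.793445, cosh=1.331642, sinh=0.879358; start (x,ẋ)=(-0.015500, 0.319500) → end (x,ẋ)=(0.147199, 0.920690)
phase 2: p=0.1481, T=0.393, ωT=1.129796, cosh=1.709063, sinh=1.385964; start (x,ẋ)=(0.147199, 0.920690) → end (x,ẋ)=(0.590432, 1.569927)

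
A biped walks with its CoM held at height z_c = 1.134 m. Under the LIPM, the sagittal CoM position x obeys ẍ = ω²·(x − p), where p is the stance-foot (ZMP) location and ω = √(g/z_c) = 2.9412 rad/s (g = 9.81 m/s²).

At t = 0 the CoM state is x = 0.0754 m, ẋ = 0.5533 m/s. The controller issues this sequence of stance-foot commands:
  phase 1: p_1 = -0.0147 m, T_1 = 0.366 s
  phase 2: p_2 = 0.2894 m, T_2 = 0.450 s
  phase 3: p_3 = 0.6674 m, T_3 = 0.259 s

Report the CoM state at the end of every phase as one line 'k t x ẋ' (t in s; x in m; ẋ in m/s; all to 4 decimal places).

1 0.3660 0.3768 1.2497
2 0.8160 1.2067 2.9623
3 1.0750 2.2146 5.1929

phase 1: p=-0.0147, T=0.366, ωT=1.076479, cosh=1.637562, sinh=1.296768; start (x,ẋ)=(0.075400, 0.553300) → end (x,ẋ)=(0.376793, 1.249709)
phase 2: p=0.2894, T=0.450, ωT=1.323540, cosh=2.011444, sinh=1.745253; start (x,ẋ)=(0.376793, 1.249709) → end (x,ẋ)=(1.206740, 2.962321)
phase 3: p=0.6674, T=0.259, ωT=0.761771, cosh=1.304453, sinh=0.837614; start (x,ẋ)=(1.206740, 2.962321) → end (x,ẋ)=(2.214572, 5.192919)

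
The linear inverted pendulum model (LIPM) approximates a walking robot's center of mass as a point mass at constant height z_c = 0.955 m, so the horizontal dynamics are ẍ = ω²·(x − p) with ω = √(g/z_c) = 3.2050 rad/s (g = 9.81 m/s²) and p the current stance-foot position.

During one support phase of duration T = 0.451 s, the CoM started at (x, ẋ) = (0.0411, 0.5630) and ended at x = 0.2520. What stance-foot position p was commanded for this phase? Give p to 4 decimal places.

p = 0.1550

ωT = 3.2050·0.451 = 1.445455; cosh(ωT) = 2.239711, sinh(ωT) = 2.004072
x(T) = p + (x₀−p)·cosh(ωT) + (ẋ₀/ω)·sinh(ωT) ⇒ p·(1 − cosh) = x(T) − x₀·cosh − (ẋ₀/ω)·sinh
numerator   = 0.2520 − (0.0411)·2.239711 − (0.5630/3.2050)·2.004072 = -0.192093
denominator = 1 − 2.239711 = -1.239711
p = -0.192093 / -1.239711 = 0.1550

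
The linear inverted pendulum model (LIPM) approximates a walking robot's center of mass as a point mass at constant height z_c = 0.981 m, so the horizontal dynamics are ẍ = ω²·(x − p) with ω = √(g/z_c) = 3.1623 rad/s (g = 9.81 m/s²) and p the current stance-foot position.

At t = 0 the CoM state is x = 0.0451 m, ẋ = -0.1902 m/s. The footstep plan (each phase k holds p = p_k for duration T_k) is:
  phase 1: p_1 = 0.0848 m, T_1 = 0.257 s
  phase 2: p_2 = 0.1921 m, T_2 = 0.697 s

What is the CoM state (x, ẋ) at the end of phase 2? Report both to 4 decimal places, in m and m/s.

x = -1.3193, ẋ = -4.7451

phase 1: p=0.0848, T=0.257, ωT=0.812711, cosh=1.348832, sinh=0.905178; start (x,ẋ)=(0.045100, -0.190200) → end (x,ẋ)=(-0.023192, -0.370187)
phase 2: p=0.1921, T=0.697, ωT=2.204123, cosh=4.586324, sinh=4.475977; start (x,ẋ)=(-0.023192, -0.370187) → end (x,ẋ)=(-1.319266, -4.745117)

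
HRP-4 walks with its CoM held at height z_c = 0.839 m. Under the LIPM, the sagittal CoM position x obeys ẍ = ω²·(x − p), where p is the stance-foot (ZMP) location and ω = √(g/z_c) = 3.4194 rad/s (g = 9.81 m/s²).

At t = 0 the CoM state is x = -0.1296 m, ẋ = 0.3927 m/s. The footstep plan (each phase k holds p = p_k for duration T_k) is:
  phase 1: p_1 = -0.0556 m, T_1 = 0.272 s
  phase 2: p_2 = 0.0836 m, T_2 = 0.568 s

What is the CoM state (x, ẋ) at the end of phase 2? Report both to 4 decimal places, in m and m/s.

phase 1: p=-0.0556, T=0.272, ωT=0.930077, cosh=1.464614, sinh=1.070090; start (x,ẋ)=(-0.129600, 0.392700) → end (x,ẋ)=(-0.041087, 0.304383)
phase 2: p=0.0836, T=0.568, ωT=1.942219, cosh=3.558798, sinh=3.415413; start (x,ẋ)=(-0.041087, 0.304383) → end (x,ẋ)=(-0.056109, -0.372943)

x = -0.0561, ẋ = -0.3729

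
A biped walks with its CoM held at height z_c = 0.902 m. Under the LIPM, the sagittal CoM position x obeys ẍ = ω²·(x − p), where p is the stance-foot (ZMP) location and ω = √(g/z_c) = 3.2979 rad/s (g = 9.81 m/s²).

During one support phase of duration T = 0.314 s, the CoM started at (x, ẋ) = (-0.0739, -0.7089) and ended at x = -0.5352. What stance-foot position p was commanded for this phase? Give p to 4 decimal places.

ωT = 3.2979·0.314 = 1.035541; cosh(ωT) = 1.585831, sinh(ωT) = 1.230797
x(T) = p + (x₀−p)·cosh(ωT) + (ẋ₀/ω)·sinh(ωT) ⇒ p·(1 − cosh) = x(T) − x₀·cosh − (ẋ₀/ω)·sinh
numerator   = -0.5352 − (-0.0739)·1.585831 − (-0.7089/3.2979)·1.230797 = -0.153441
denominator = 1 − 1.585831 = -0.585831
p = -0.153441 / -0.585831 = 0.2619

p = 0.2619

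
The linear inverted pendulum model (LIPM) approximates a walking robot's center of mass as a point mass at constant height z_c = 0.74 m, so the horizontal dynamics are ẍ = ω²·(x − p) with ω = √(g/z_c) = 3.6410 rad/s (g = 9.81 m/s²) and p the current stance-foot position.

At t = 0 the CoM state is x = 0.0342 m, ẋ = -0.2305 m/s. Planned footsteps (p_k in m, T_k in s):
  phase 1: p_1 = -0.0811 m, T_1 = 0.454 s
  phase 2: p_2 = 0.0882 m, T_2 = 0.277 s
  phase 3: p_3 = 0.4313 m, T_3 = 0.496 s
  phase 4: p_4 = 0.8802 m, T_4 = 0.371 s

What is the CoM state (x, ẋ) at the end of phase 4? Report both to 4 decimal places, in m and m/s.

phase 1: p=-0.0811, T=0.454, ωT=1.653014, cosh=2.707085, sinh=2.515613; start (x,ẋ)=(0.034200, -0.230500) → end (x,ẋ)=(0.071772, 0.432090)
phase 2: p=0.0882, T=0.277, ωT=1.008557, cosh=1.553193, sinh=1.188449; start (x,ẋ)=(0.071772, 0.432090) → end (x,ẋ)=(0.203721, 0.600030)
phase 3: p=0.4313, T=0.496, ωT=1.805936, cosh=3.124993, sinh=2.960672; start (x,ẋ)=(0.203721, 0.600030) → end (x,ẋ)=(0.208029, -0.578173)
phase 4: p=0.8802, T=0.371, ωT=1.350811, cosh=2.059793, sinh=1.800763; start (x,ẋ)=(0.208029, -0.578173) → end (x,ẋ)=(-0.790285, -5.598055)

x = -0.7903, ẋ = -5.5981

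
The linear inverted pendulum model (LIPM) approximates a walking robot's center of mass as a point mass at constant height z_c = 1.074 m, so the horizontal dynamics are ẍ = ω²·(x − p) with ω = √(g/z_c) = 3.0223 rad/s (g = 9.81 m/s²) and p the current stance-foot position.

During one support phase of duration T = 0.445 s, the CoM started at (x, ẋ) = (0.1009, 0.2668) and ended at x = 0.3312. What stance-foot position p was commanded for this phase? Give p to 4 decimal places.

p = 0.0319

ωT = 3.0223·0.445 = 1.344923; cosh(ωT) = 2.049226, sinh(ωT) = 1.788667
x(T) = p + (x₀−p)·cosh(ωT) + (ẋ₀/ω)·sinh(ωT) ⇒ p·(1 − cosh) = x(T) − x₀·cosh − (ẋ₀/ω)·sinh
numerator   = 0.3312 − (0.1009)·2.049226 − (0.2668/3.0223)·1.788667 = -0.033465
denominator = 1 − 2.049226 = -1.049226
p = -0.033465 / -1.049226 = 0.0319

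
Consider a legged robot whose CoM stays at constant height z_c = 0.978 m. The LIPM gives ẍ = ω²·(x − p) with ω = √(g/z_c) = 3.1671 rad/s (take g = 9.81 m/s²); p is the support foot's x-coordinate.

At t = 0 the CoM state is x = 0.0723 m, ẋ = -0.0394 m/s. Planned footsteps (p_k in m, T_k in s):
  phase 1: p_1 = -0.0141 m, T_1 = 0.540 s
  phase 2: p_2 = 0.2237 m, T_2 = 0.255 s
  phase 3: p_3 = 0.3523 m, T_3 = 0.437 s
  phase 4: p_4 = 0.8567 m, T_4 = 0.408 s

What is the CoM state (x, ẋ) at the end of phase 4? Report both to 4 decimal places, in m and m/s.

phase 1: p=-0.0141, T=0.540, ωT=1.710234, cosh=2.855539, sinh=2.674716; start (x,ẋ)=(0.072300, -0.039400) → end (x,ẋ)=(0.199344, 0.619394)
phase 2: p=0.2237, T=0.255, ωT=0.807611, cosh=1.344233, sinh=0.898310; start (x,ẋ)=(0.199344, 0.619394) → end (x,ẋ)=(0.366644, 0.763316)
phase 3: p=0.3523, T=0.437, ωT=1.384023, cosh=2.120746, sinh=1.870178; start (x,ẋ)=(0.366644, 0.763316) → end (x,ẋ)=(0.833459, 1.703759)
phase 4: p=0.8567, T=0.408, ωT=1.292177, cosh=1.957688, sinh=1.683015; start (x,ẋ)=(0.833459, 1.703759) → end (x,ẋ)=(1.716589, 3.211546)

x = 1.7166, ẋ = 3.2115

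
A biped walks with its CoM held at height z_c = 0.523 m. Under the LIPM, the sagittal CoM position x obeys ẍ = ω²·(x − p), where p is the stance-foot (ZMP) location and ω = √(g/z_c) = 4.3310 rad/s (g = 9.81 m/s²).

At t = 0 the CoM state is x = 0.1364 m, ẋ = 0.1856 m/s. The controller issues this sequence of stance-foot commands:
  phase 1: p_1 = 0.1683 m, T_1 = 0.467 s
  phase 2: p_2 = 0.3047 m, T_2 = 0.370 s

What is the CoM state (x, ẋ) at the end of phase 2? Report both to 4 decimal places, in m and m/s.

x = 0.1569, ẋ = -0.5127

phase 1: p=0.1683, T=0.467, ωT=2.022577, cosh=3.845045, sinh=3.712731; start (x,ẋ)=(0.136400, 0.185600) → end (x,ẋ)=(0.204748, 0.200694)
phase 2: p=0.3047, T=0.370, ωT=1.602470, cosh=2.583340, sinh=2.381942; start (x,ẋ)=(0.204748, 0.200694) → end (x,ẋ)=(0.156866, -0.512666)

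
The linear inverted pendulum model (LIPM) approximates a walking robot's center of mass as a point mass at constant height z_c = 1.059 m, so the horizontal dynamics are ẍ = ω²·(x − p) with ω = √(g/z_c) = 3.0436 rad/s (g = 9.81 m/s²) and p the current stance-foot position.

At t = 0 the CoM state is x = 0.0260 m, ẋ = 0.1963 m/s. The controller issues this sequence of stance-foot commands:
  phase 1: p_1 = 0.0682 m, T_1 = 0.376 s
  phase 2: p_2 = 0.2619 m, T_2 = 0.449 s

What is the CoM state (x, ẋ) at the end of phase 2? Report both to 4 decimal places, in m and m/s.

x = -0.0097, ẋ = -0.6498

phase 1: p=0.0682, T=0.376, ωT=1.144394, cosh=1.729477, sinh=1.411060; start (x,ẋ)=(0.026000, 0.196300) → end (x,ẋ)=(0.086224, 0.158260)
phase 2: p=0.2619, T=0.449, ωT=1.366576, cosh=2.088440, sinh=1.833461; start (x,ẋ)=(0.086224, 0.158260) → end (x,ẋ)=(-0.009654, -0.649814)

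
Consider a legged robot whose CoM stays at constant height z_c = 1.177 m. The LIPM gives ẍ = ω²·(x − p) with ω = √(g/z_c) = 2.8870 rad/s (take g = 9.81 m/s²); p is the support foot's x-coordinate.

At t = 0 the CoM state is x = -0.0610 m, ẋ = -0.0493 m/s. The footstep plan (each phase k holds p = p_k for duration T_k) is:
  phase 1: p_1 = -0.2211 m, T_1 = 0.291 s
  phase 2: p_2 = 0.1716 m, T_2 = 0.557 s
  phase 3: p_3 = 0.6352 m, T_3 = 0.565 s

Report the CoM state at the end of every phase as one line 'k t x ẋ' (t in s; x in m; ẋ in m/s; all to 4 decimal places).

1 0.2910 -0.0172 0.3679
2 0.8480 -0.0133 -0.3509
3 1.4130 -1.3836 -5.5307

phase 1: p=-0.2211, T=0.291, ωT=0.840117, cosh=1.374149, sinh=0.942489; start (x,ẋ)=(-0.061000, -0.049300) → end (x,ẋ)=(-0.017193, 0.367881)
phase 2: p=0.1716, T=0.557, ωT=1.608059, cosh=2.596693, sinh=2.396417; start (x,ẋ)=(-0.017193, 0.367881) → end (x,ẋ)=(-0.013270, -0.350883)
phase 3: p=0.6352, T=0.565, ωT=1.631155, cosh=2.652738, sinh=2.457035; start (x,ẋ)=(-0.013270, -0.350883) → end (x,ẋ)=(-1.383648, -5.530700)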